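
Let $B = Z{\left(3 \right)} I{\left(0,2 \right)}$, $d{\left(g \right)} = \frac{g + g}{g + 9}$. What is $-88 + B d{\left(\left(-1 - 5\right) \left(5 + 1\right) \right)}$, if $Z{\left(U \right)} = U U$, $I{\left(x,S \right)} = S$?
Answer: $-40$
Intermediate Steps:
$Z{\left(U \right)} = U^{2}$
$d{\left(g \right)} = \frac{2 g}{9 + g}$
$B = 18$ ($B = 3^{2} \cdot 2 = 9 \cdot 2 = 18$)
$-88 + B d{\left(\left(-1 - 5\right) \left(5 + 1\right) \right)} = -88 + 18 \frac{2 \left(-1 - 5\right) \left(5 + 1\right)}{9 + \left(-1 - 5\right) \left(5 + 1\right)} = -88 + 18 \frac{2 \left(\left(-6\right) 6\right)}{9 - 36} = -88 + 18 \cdot 2 \left(-36\right) \frac{1}{9 - 36} = -88 + 18 \cdot 2 \left(-36\right) \frac{1}{-27} = -88 + 18 \cdot 2 \left(-36\right) \left(- \frac{1}{27}\right) = -88 + 18 \cdot \frac{8}{3} = -88 + 48 = -40$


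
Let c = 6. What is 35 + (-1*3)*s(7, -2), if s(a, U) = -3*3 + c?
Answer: 44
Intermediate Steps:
s(a, U) = -3 (s(a, U) = -3*3 + 6 = -9 + 6 = -3)
35 + (-1*3)*s(7, -2) = 35 - 1*3*(-3) = 35 - 3*(-3) = 35 + 9 = 44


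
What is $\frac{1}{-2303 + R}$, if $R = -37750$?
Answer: $- \frac{1}{40053} \approx -2.4967 \cdot 10^{-5}$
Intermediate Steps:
$\frac{1}{-2303 + R} = \frac{1}{-2303 - 37750} = \frac{1}{-40053} = - \frac{1}{40053}$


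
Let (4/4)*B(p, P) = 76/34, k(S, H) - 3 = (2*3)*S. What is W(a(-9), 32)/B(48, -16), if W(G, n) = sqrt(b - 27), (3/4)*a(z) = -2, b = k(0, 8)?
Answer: 17*I*sqrt(6)/19 ≈ 2.1917*I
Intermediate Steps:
k(S, H) = 3 + 6*S (k(S, H) = 3 + (2*3)*S = 3 + 6*S)
B(p, P) = 38/17 (B(p, P) = 76/34 = 76*(1/34) = 38/17)
b = 3 (b = 3 + 6*0 = 3 + 0 = 3)
a(z) = -8/3 (a(z) = (4/3)*(-2) = -8/3)
W(G, n) = 2*I*sqrt(6) (W(G, n) = sqrt(3 - 27) = sqrt(-24) = 2*I*sqrt(6))
W(a(-9), 32)/B(48, -16) = (2*I*sqrt(6))/(38/17) = (2*I*sqrt(6))*(17/38) = 17*I*sqrt(6)/19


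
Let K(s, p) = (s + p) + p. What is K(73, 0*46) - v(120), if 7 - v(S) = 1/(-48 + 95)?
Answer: 3103/47 ≈ 66.021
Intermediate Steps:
K(s, p) = s + 2*p (K(s, p) = (p + s) + p = s + 2*p)
v(S) = 328/47 (v(S) = 7 - 1/(-48 + 95) = 7 - 1/47 = 328/47)
K(73, 0*46) - v(120) = (73 + 2*(0*46)) - 1*328/47 = (73 + 2*0) - 328/47 = (73 + 0) - 328/47 = 73 - 328/47 = 3103/47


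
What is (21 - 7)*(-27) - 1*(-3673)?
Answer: 3295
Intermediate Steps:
(21 - 7)*(-27) - 1*(-3673) = 14*(-27) + 3673 = -378 + 3673 = 3295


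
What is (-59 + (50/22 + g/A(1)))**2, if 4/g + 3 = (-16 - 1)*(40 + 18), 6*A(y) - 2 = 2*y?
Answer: 380938308804/118352641 ≈ 3218.7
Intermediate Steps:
A(y) = 1/3 + y/3 (A(y) = 1/3 + (2*y)/6 = 1/3 + y/3)
g = -4/989 (g = 4/(-3 + (-16 - 1)*(40 + 18)) = 4/(-3 - 17*58) = 4/(-3 - 986) = 4/(-989) = 4*(-1/989) = -4/989 ≈ -0.0040445)
(-59 + (50/22 + g/A(1)))**2 = (-59 + (50/22 - 4/(989*(1/3 + (1/3)*1))))**2 = (-59 + (50*(1/22) - 4/(989*(1/3 + 1/3))))**2 = (-59 + (25/11 - 4/(989*2/3)))**2 = (-59 + (25/11 - 4/989*3/2))**2 = (-59 + (25/11 - 6/989))**2 = (-59 + 24659/10879)**2 = (-617202/10879)**2 = 380938308804/118352641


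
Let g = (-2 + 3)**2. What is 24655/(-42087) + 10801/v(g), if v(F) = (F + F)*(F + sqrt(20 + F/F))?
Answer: -455567887/1683480 + 10801*sqrt(21)/40 ≈ 966.80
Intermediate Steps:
g = 1 (g = 1**2 = 1)
v(F) = 2*F*(F + sqrt(21)) (v(F) = (2*F)*(F + sqrt(20 + 1)) = (2*F)*(F + sqrt(21)) = 2*F*(F + sqrt(21)))
24655/(-42087) + 10801/v(g) = 24655/(-42087) + 10801/((2*1*(1 + sqrt(21)))) = 24655*(-1/42087) + 10801/(2 + 2*sqrt(21)) = -24655/42087 + 10801/(2 + 2*sqrt(21))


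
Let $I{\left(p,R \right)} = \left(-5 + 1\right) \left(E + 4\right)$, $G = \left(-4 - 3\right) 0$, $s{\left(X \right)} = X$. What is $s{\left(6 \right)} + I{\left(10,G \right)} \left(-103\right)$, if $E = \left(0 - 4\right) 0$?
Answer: $1654$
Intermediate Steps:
$E = 0$ ($E = \left(-4\right) 0 = 0$)
$G = 0$ ($G = \left(-7\right) 0 = 0$)
$I{\left(p,R \right)} = -16$ ($I{\left(p,R \right)} = \left(-5 + 1\right) \left(0 + 4\right) = \left(-4\right) 4 = -16$)
$s{\left(6 \right)} + I{\left(10,G \right)} \left(-103\right) = 6 - -1648 = 6 + 1648 = 1654$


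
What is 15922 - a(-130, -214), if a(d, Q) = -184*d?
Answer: -7998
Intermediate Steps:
15922 - a(-130, -214) = 15922 - (-184)*(-130) = 15922 - 1*23920 = 15922 - 23920 = -7998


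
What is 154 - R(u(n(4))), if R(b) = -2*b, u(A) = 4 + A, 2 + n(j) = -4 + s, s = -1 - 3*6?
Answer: 112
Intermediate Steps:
s = -19 (s = -1 - 18 = -19)
n(j) = -25 (n(j) = -2 + (-4 - 19) = -2 - 23 = -25)
154 - R(u(n(4))) = 154 - (-2)*(4 - 25) = 154 - (-2)*(-21) = 154 - 1*42 = 154 - 42 = 112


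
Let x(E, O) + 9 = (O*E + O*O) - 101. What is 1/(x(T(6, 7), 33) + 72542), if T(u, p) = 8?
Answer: 1/73785 ≈ 1.3553e-5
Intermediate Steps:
x(E, O) = -110 + O**2 + E*O (x(E, O) = -9 + ((O*E + O*O) - 101) = -9 + ((E*O + O**2) - 101) = -9 + ((O**2 + E*O) - 101) = -9 + (-101 + O**2 + E*O) = -110 + O**2 + E*O)
1/(x(T(6, 7), 33) + 72542) = 1/((-110 + 33**2 + 8*33) + 72542) = 1/((-110 + 1089 + 264) + 72542) = 1/(1243 + 72542) = 1/73785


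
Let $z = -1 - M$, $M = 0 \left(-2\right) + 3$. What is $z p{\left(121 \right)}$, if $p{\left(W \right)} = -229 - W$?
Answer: $1400$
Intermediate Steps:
$M = 3$ ($M = 0 + 3 = 3$)
$z = -4$ ($z = -1 - 3 = -4$)
$z p{\left(121 \right)} = - 4 \left(-229 - 121\right) = \left(-4\right) \left(-350\right) = 1400$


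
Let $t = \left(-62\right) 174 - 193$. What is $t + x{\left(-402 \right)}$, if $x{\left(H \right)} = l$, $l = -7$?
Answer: $-10988$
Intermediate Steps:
$t = -10981$ ($t = -10788 - 193 = -10981$)
$x{\left(H \right)} = -7$
$t + x{\left(-402 \right)} = -10981 - 7 = -10988$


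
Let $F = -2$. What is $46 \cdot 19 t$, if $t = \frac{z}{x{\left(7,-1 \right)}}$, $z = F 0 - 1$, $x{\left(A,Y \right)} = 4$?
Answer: $- \frac{437}{2} \approx -218.5$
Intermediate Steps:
$z = -1$ ($z = \left(-2\right) 0 - 1 = 0 - 1 = -1$)
$t = - \frac{1}{4} \approx -0.25$
$46 \cdot 19 t = 46 \cdot 19 \left(- \frac{1}{4}\right) = 874 \left(- \frac{1}{4}\right) = - \frac{437}{2}$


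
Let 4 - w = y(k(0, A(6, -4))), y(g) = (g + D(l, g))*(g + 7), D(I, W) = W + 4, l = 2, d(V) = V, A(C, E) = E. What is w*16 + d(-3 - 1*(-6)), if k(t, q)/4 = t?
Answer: -381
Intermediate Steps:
k(t, q) = 4*t
D(I, W) = 4 + W
y(g) = (4 + 2*g)*(7 + g) (y(g) = (g + (4 + g))*(g + 7) = (4 + 2*g)*(7 + g))
w = -24 (w = 4 - (28 + 2*(4*0)² + 18*(4*0)) = 4 - (28 + 2*0² + 18*0) = 4 - (28 + 2*0 + 0) = 4 - (28 + 0 + 0) = 4 - 1*28 = 4 - 28 = -24)
w*16 + d(-3 - 1*(-6)) = -24*16 + (-3 - 1*(-6)) = -384 + (-3 + 6) = -384 + 3 = -381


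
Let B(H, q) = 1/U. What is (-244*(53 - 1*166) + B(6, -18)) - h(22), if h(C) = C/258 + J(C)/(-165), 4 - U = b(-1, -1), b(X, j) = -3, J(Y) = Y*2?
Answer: 41496348/1505 ≈ 27572.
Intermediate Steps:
J(Y) = 2*Y
U = 7 (U = 4 - 1*(-3) = 4 + 3 = 7)
h(C) = -39*C/4730 (h(C) = C/258 + (2*C)/(-165) = C*(1/258) + (2*C)*(-1/165) = C/258 - 2*C/165 = -39*C/4730)
B(H, q) = 1/7
(-244*(53 - 1*166) + B(6, -18)) - h(22) = (-244*(53 - 1*166) + 1/7) - (-39)*22/4730 = (-244*(53 - 166) + 1/7) - 1*(-39/215) = (-244*(-113) + 1/7) + 39/215 = (27572 + 1/7) + 39/215 = 193005/7 + 39/215 = 41496348/1505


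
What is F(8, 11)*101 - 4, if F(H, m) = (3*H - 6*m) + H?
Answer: -3438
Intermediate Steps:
F(H, m) = -6*m + 4*H (F(H, m) = (-6*m + 3*H) + H = -6*m + 4*H)
F(8, 11)*101 - 4 = (-6*11 + 4*8)*101 - 4 = (-66 + 32)*101 - 4 = -34*101 - 4 = -3434 - 4 = -3438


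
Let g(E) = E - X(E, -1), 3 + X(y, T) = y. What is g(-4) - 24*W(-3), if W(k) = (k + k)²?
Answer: -861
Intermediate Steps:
X(y, T) = -3 + y
g(E) = 3 (g(E) = E - (-3 + E) = E + (3 - E) = 3)
W(k) = 4*k² (W(k) = (2*k)² = 4*k²)
g(-4) - 24*W(-3) = 3 - 96*(-3)² = 3 - 96*9 = 3 - 24*36 = 3 - 864 = -861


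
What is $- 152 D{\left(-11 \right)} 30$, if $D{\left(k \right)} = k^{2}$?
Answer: $-551760$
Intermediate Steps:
$- 152 D{\left(-11 \right)} 30 = - 152 \left(-11\right)^{2} \cdot 30 = \left(-152\right) 121 \cdot 30 = \left(-18392\right) 30 = -551760$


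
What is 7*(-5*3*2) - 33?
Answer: -243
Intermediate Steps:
7*(-5*3*2) - 33 = 7*(-15*2) - 33 = 7*(-30) - 33 = -210 - 33 = -243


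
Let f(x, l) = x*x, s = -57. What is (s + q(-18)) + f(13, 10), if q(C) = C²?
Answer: 436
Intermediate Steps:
f(x, l) = x²
(s + q(-18)) + f(13, 10) = (-57 + (-18)²) + 13² = (-57 + 324) + 169 = 267 + 169 = 436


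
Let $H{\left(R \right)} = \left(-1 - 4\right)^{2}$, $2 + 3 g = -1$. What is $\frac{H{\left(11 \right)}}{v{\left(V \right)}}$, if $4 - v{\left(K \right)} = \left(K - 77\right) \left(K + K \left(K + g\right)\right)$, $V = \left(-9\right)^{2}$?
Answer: $- \frac{5}{5248} \approx -0.00095274$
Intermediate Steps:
$g = -1$ ($g = - \frac{2}{3} + \frac{1}{3} \left(-1\right) = - \frac{2}{3} - \frac{1}{3} = -1$)
$V = 81$
$H{\left(R \right)} = 25$ ($H{\left(R \right)} = \left(-5\right)^{2} = 25$)
$v{\left(K \right)} = 4 - \left(-77 + K\right) \left(K + K \left(-1 + K\right)\right)$ ($v{\left(K \right)} = 4 - \left(K - 77\right) \left(K + K \left(K - 1\right)\right) = 4 - \left(-77 + K\right) \left(K + K \left(-1 + K\right)\right)$)
$\frac{H{\left(11 \right)}}{v{\left(V \right)}} = \frac{25}{4 - 81^{3} + 77 \cdot 81^{2}} = \frac{25}{4 - 531441 + 77 \cdot 6561} = \frac{25}{4 - 531441 + 505197} = \frac{25}{-26240} = 25 \left(- \frac{1}{26240}\right) = - \frac{5}{5248}$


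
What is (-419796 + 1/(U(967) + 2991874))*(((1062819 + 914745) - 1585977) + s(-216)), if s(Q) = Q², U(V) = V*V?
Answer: -722453822657955921/3926963 ≈ -1.8397e+11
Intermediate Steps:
U(V) = V²
(-419796 + 1/(U(967) + 2991874))*(((1062819 + 914745) - 1585977) + s(-216)) = (-419796 + 1/(967² + 2991874))*(((1062819 + 914745) - 1585977) + (-216)²) = (-419796 + 1/(935089 + 2991874))*((1977564 - 1585977) + 46656) = (-419796 + 1/3926963)*(391587 + 46656) = (-419796 + 1/3926963)*438243 = -1648523359547/3926963*438243 = -722453822657955921/3926963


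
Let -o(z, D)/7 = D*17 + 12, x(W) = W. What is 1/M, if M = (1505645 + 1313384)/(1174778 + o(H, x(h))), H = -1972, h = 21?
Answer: 1172195/2819029 ≈ 0.41582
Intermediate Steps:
o(z, D) = -84 - 119*D (o(z, D) = -7*(D*17 + 12) = -7*(17*D + 12) = -7*(12 + 17*D) = -84 - 119*D)
M = 2819029/1172195 (M = (1505645 + 1313384)/(1174778 + (-84 - 119*21)) = 2819029/(1174778 + (-84 - 2499)) = 2819029/(1174778 - 2583) = 2819029/1172195 ≈ 2.4049)
1/M = 1/(2819029/1172195) = 1172195/2819029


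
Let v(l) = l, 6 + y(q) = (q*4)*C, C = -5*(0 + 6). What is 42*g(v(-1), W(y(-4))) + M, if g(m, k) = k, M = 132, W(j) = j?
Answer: 20040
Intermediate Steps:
C = -30 (C = -5*6 = -30)
y(q) = -6 - 120*q (y(q) = -6 + (q*4)*(-30) = -6 + (4*q)*(-30) = -6 - 120*q)
42*g(v(-1), W(y(-4))) + M = 42*(-6 - 120*(-4)) + 132 = 42*(-6 + 480) + 132 = 42*474 + 132 = 19908 + 132 = 20040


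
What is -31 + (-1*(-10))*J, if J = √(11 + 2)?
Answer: -31 + 10*√13 ≈ 5.0555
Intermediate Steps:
J = √13 ≈ 3.6056
-31 + (-1*(-10))*J = -31 + (-1*(-10))*√13 = -31 + 10*√13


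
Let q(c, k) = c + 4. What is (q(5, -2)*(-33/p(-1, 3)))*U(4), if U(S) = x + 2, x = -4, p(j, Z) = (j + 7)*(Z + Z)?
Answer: 33/2 ≈ 16.500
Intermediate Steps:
p(j, Z) = 2*Z*(7 + j) (p(j, Z) = (7 + j)*(2*Z) = 2*Z*(7 + j))
U(S) = -2 (U(S) = -4 + 2 = -2)
q(c, k) = 4 + c
(q(5, -2)*(-33/p(-1, 3)))*U(4) = ((4 + 5)*(-33*1/(6*(7 - 1))))*(-2) = (9*(-33/(2*3*6)))*(-2) = (9*(-33/36))*(-2) = (9*(-33*1/36))*(-2) = (9*(-11/12))*(-2) = -33/4*(-2) = 33/2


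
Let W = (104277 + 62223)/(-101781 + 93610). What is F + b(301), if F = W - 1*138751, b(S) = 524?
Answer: -1129619317/8171 ≈ -1.3825e+5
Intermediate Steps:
W = -166500/8171 (W = 166500/(-8171) = 166500*(-1/8171) = -166500/8171 ≈ -20.377)
F = -1133900921/8171 (F = -166500/8171 - 1*138751 = -166500/8171 - 138751 = -1133900921/8171 ≈ -1.3877e+5)
F + b(301) = -1133900921/8171 + 524 = -1129619317/8171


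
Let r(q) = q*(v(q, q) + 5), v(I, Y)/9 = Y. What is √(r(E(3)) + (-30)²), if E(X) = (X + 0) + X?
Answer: √1254 ≈ 35.412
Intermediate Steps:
E(X) = 2*X (E(X) = X + X = 2*X)
v(I, Y) = 9*Y
r(q) = q*(5 + 9*q) (r(q) = q*(9*q + 5) = q*(5 + 9*q))
√(r(E(3)) + (-30)²) = √((2*3)*(5 + 9*(2*3)) + (-30)²) = √(6*(5 + 9*6) + 900) = √(6*(5 + 54) + 900) = √(6*59 + 900) = √(354 + 900) = √1254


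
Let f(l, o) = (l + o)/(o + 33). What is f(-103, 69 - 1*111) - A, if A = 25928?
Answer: -233207/9 ≈ -25912.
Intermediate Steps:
f(l, o) = (l + o)/(33 + o)
f(-103, 69 - 1*111) - A = (-103 + (69 - 1*111))/(33 + (69 - 1*111)) - 1*25928 = (-103 + (69 - 111))/(33 + (69 - 111)) - 25928 = (-103 - 42)/(33 - 42) - 25928 = -145/(-9) - 25928 = -⅑*(-145) - 25928 = 145/9 - 25928 = -233207/9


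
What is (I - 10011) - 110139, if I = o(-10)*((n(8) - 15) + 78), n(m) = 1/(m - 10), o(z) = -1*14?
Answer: -121025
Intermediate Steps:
o(z) = -14
n(m) = 1/(-10 + m)
I = -875 (I = -14*((1/(-10 + 8) - 15) + 78) = -14*((1/(-2) - 15) + 78) = -14*((-½ - 15) + 78) = -14*(-31/2 + 78) = -14*125/2 = -875)
(I - 10011) - 110139 = (-875 - 10011) - 110139 = -10886 - 110139 = -121025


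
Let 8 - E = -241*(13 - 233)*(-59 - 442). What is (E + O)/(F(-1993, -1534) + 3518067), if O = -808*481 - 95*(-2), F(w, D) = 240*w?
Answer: 26174570/3039747 ≈ 8.6108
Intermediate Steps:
O = -388458 (O = -388648 + 190 = -388458)
E = 26563028 (E = 8 - (-241)*(13 - 233)*(-59 - 442) = 8 - (-241)*(-220*(-501)) = 8 - (-241)*110220 = 8 - 1*(-26563020) = 8 + 26563020 = 26563028)
(E + O)/(F(-1993, -1534) + 3518067) = (26563028 - 388458)/(240*(-1993) + 3518067) = 26174570/(-478320 + 3518067) = 26174570/3039747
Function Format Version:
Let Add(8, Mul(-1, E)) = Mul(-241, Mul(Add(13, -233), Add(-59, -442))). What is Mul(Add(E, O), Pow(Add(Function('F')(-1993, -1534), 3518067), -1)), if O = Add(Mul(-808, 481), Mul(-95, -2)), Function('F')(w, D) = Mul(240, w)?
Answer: Rational(26174570, 3039747) ≈ 8.6108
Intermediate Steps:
O = -388458 (O = Add(-388648, 190) = -388458)
E = 26563028 (E = Add(8, Mul(-1, Mul(-241, Mul(Add(13, -233), Add(-59, -442))))) = Add(8, Mul(-1, Mul(-241, Mul(-220, -501)))) = Add(8, Mul(-1, Mul(-241, 110220))) = Add(8, Mul(-1, -26563020)) = Add(8, 26563020) = 26563028)
Mul(Add(E, O), Pow(Add(Function('F')(-1993, -1534), 3518067), -1)) = Mul(Add(26563028, -388458), Pow(Add(Mul(240, -1993), 3518067), -1)) = Mul(26174570, Pow(Add(-478320, 3518067), -1)) = Mul(26174570, Pow(3039747, -1)) = Mul(26174570, Rational(1, 3039747)) = Rational(26174570, 3039747)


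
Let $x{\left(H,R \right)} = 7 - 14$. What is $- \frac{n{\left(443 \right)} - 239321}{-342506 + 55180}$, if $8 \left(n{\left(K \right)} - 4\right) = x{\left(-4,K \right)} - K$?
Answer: $- \frac{957493}{1149304} \approx -0.83311$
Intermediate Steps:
$x{\left(H,R \right)} = -7$ ($x{\left(H,R \right)} = 7 - 14 = -7$)
$n{\left(K \right)} = \frac{25}{8} - \frac{K}{8}$ ($n{\left(K \right)} = 4 + \frac{-7 - K}{8} = 4 - \left(\frac{7}{8} + \frac{K}{8}\right) = \frac{25}{8} - \frac{K}{8}$)
$- \frac{n{\left(443 \right)} - 239321}{-342506 + 55180} = - \frac{\left(\frac{25}{8} - \frac{443}{8}\right) - 239321}{-342506 + 55180} = - \frac{\left(\frac{25}{8} - \frac{443}{8}\right) - 239321}{-287326} = - \frac{\left(- \frac{209}{4} - 239321\right) \left(-1\right)}{287326} = - \frac{\left(-957493\right) \left(-1\right)}{4 \cdot 287326} = \left(-1\right) \frac{957493}{1149304} = - \frac{957493}{1149304}$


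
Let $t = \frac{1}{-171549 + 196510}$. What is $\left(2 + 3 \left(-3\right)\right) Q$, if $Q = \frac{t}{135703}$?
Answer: $- \frac{7}{3387282583} \approx -2.0666 \cdot 10^{-9}$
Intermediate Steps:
$t = \frac{1}{24961} \approx 4.0062 \cdot 10^{-5}$
$Q = \frac{1}{3387282583}$ ($Q = \frac{1}{24961 \cdot 135703} = \frac{1}{24961} \cdot \frac{1}{135703} = \frac{1}{3387282583} \approx 2.9522 \cdot 10^{-10}$)
$\left(2 + 3 \left(-3\right)\right) Q = \left(2 + 3 \left(-3\right)\right) \frac{1}{3387282583} = \left(2 - 9\right) \frac{1}{3387282583} = \left(-7\right) \frac{1}{3387282583} = - \frac{7}{3387282583}$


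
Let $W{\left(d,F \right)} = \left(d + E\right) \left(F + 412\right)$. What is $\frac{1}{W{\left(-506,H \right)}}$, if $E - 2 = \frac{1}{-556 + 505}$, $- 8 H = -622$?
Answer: $- \frac{68}{16785365} \approx -4.0512 \cdot 10^{-6}$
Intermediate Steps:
$H = \frac{311}{4}$ ($H = \left(- \frac{1}{8}\right) \left(-622\right) = \frac{311}{4} \approx 77.75$)
$E = \frac{101}{51}$ ($E = 2 + \frac{1}{-556 + 505} = 2 + \frac{1}{-51} = 2 - \frac{1}{51} = \frac{101}{51} \approx 1.9804$)
$W{\left(d,F \right)} = \left(412 + F\right) \left(\frac{101}{51} + d\right)$ ($W{\left(d,F \right)} = \left(d + \frac{101}{51}\right) \left(F + 412\right) = \left(\frac{101}{51} + d\right) \left(412 + F\right) = \left(412 + F\right) \left(\frac{101}{51} + d\right)$)
$\frac{1}{W{\left(-506,H \right)}} = \frac{1}{\frac{41612}{51} + 412 \left(-506\right) + \frac{101}{51} \cdot \frac{311}{4} + \frac{311}{4} \left(-506\right)} = \frac{1}{\frac{41612}{51} - 208472 + \frac{31411}{204} - \frac{78683}{2}} = \frac{1}{- \frac{16785365}{68}} = - \frac{68}{16785365}$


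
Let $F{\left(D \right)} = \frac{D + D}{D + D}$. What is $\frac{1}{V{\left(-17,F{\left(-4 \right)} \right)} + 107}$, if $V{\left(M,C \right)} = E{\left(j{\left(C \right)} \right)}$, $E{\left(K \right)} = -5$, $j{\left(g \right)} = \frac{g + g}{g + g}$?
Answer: $\frac{1}{102} \approx 0.0098039$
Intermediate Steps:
$j{\left(g \right)} = 1$ ($j{\left(g \right)} = \frac{2 g}{2 g} = 2 g \frac{1}{2 g} = 1$)
$F{\left(D \right)} = 1$ ($F{\left(D \right)} = \frac{2 D}{2 D} = 2 D \frac{1}{2 D} = 1$)
$V{\left(M,C \right)} = -5$
$\frac{1}{V{\left(-17,F{\left(-4 \right)} \right)} + 107} = \frac{1}{-5 + 107} = \frac{1}{102}$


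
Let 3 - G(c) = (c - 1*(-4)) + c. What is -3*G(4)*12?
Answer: 324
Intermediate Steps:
G(c) = -1 - 2*c (G(c) = 3 - ((c - 1*(-4)) + c) = 3 - ((c + 4) + c) = 3 - ((4 + c) + c) = 3 - (4 + 2*c) = 3 + (-4 - 2*c) = -1 - 2*c)
-3*G(4)*12 = -3*(-1 - 2*4)*12 = -3*(-1 - 8)*12 = -3*(-9)*12 = 27*12 = 324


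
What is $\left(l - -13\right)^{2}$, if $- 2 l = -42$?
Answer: $1156$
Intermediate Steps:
$l = 21$ ($l = \left(- \frac{1}{2}\right) \left(-42\right) = 21$)
$\left(l - -13\right)^{2} = \left(21 - -13\right)^{2} = \left(21 + 13\right)^{2} = 34^{2} = 1156$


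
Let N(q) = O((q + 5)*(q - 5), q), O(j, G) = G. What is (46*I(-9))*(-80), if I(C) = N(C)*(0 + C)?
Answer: -298080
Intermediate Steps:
N(q) = q
I(C) = C² (I(C) = C*(0 + C) = C*C = C²)
(46*I(-9))*(-80) = (46*(-9)²)*(-80) = (46*81)*(-80) = 3726*(-80) = -298080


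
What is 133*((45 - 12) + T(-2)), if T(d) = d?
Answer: 4123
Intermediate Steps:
133*((45 - 12) + T(-2)) = 133*((45 - 12) - 2) = 133*(33 - 2) = 133*31 = 4123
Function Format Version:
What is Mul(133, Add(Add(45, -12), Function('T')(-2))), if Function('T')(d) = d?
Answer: 4123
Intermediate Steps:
Mul(133, Add(Add(45, -12), Function('T')(-2))) = Mul(133, Add(Add(45, -12), -2)) = Mul(133, Add(33, -2)) = Mul(133, 31) = 4123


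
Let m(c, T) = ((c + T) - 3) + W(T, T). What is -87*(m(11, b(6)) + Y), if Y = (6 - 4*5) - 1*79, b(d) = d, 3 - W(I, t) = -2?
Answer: 6438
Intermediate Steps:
W(I, t) = 5 (W(I, t) = 3 - 1*(-2) = 3 + 2 = 5)
m(c, T) = 2 + T + c (m(c, T) = ((c + T) - 3) + 5 = ((T + c) - 3) + 5 = (-3 + T + c) + 5 = 2 + T + c)
Y = -93 (Y = (6 - 20) - 79 = -14 - 79 = -93)
-87*(m(11, b(6)) + Y) = -87*((2 + 6 + 11) - 93) = -87*(19 - 93) = -87*(-74) = 6438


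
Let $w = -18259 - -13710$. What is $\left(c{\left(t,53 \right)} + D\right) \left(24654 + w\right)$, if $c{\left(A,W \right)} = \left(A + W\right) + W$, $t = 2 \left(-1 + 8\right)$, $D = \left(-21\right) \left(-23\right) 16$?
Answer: $157784040$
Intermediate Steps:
$w = -4549$ ($w = -18259 + 13710 = -4549$)
$D = 7728$ ($D = 483 \cdot 16 = 7728$)
$t = 14$ ($t = 2 \cdot 7 = 14$)
$c{\left(A,W \right)} = A + 2 W$
$\left(c{\left(t,53 \right)} + D\right) \left(24654 + w\right) = \left(\left(14 + 2 \cdot 53\right) + 7728\right) \left(24654 - 4549\right) = \left(\left(14 + 106\right) + 7728\right) 20105 = \left(120 + 7728\right) 20105 = 7848 \cdot 20105 = 157784040$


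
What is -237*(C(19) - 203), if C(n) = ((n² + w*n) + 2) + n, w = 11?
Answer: -91956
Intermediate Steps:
C(n) = 2 + n² + 12*n (C(n) = ((n² + 11*n) + 2) + n = (2 + n² + 11*n) + n = 2 + n² + 12*n)
-237*(C(19) - 203) = -237*((2 + 19² + 12*19) - 203) = -237*((2 + 361 + 228) - 203) = -237*(591 - 203) = -237*388 = -91956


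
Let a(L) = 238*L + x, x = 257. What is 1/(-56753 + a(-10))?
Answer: -1/58876 ≈ -1.6985e-5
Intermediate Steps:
a(L) = 257 + 238*L (a(L) = 238*L + 257 = 257 + 238*L)
1/(-56753 + a(-10)) = 1/(-56753 + (257 + 238*(-10))) = 1/(-56753 + (257 - 2380)) = 1/(-56753 - 2123) = 1/(-58876) = -1/58876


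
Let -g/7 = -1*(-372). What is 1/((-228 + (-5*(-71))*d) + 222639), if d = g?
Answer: -1/702009 ≈ -1.4245e-6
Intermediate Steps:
g = -2604 (g = -(-7)*(-372) = -7*372 = -2604)
d = -2604
1/((-228 + (-5*(-71))*d) + 222639) = 1/((-228 - 5*(-71)*(-2604)) + 222639) = 1/((-228 + 355*(-2604)) + 222639) = 1/((-228 - 924420) + 222639) = 1/(-924648 + 222639) = 1/(-702009) = -1/702009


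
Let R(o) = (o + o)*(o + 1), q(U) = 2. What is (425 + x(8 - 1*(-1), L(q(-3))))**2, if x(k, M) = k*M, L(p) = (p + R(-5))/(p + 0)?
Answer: 376996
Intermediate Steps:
R(o) = 2*o*(1 + o) (R(o) = (2*o)*(1 + o) = 2*o*(1 + o))
L(p) = (40 + p)/p (L(p) = (p + 2*(-5)*(1 - 5))/(p + 0) = (p + 2*(-5)*(-4))/p = (p + 40)/p = (40 + p)/p)
x(k, M) = M*k
(425 + x(8 - 1*(-1), L(q(-3))))**2 = (425 + ((40 + 2)/2)*(8 - 1*(-1)))**2 = (425 + ((1/2)*42)*(8 + 1))**2 = (425 + 21*9)**2 = (425 + 189)**2 = 614**2 = 376996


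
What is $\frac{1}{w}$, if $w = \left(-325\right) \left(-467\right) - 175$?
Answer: $\frac{1}{151600} \approx 6.5963 \cdot 10^{-6}$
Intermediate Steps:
$w = 151600$ ($w = 151775 - 175 = 151600$)
$\frac{1}{w} = \frac{1}{151600}$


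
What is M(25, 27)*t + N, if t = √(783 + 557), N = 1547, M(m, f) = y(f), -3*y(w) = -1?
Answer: 1547 + 2*√335/3 ≈ 1559.2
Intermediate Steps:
y(w) = ⅓ (y(w) = -⅓*(-1) = ⅓)
M(m, f) = ⅓
t = 2*√335 (t = √1340 = 2*√335 ≈ 36.606)
M(25, 27)*t + N = (2*√335)/3 + 1547 = 2*√335/3 + 1547 = 1547 + 2*√335/3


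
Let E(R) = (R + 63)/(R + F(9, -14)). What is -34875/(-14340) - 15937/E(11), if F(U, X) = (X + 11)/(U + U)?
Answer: -61830805/26529 ≈ -2330.7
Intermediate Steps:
F(U, X) = (11 + X)/(2*U) (F(U, X) = (11 + X)/((2*U)) = (11 + X)*(1/(2*U)) = (11 + X)/(2*U))
E(R) = (63 + R)/(-⅙ + R) (E(R) = (R + 63)/(R + (½)*(11 - 14)/9) = (63 + R)/(R + (½)*(⅑)*(-3)) = (63 + R)/(R - ⅙) = (63 + R)/(-⅙ + R))
-34875/(-14340) - 15937/E(11) = -34875/(-14340) - 15937*(-1 + 6*11)/(6*(63 + 11)) = -34875*(-1/14340) - 15937/(6*74/(-1 + 66)) = 2325/956 - 15937/(6*74/65) = 2325/956 - 15937/(6*(1/65)*74) = 2325/956 - 15937/444/65 = 2325/956 - 15937*65/444 = 2325/956 - 1035905/444 = -61830805/26529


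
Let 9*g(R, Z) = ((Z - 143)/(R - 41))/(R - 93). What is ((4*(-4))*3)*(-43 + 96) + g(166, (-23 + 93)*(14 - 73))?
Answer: -208930273/82125 ≈ -2544.1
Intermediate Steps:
g(R, Z) = (-143 + Z)/(9*(-93 + R)*(-41 + R)) (g(R, Z) = (((Z - 143)/(R - 41))/(R - 93))/9 = (((-143 + Z)/(-41 + R))/(-93 + R))/9 = ((-143 + Z)/((-93 + R)*(-41 + R)))/9 = (-143 + Z)/(9*(-93 + R)*(-41 + R)))
((4*(-4))*3)*(-43 + 96) + g(166, (-23 + 93)*(14 - 73)) = ((4*(-4))*3)*(-43 + 96) + (-143 + (-23 + 93)*(14 - 73))/(9*(3813 + 166**2 - 134*166)) = -16*3*53 + (-143 + 70*(-59))/(9*(3813 + 27556 - 22244)) = -48*53 + (1/9)*(-143 - 4130)/9125 = -2544 + (1/9)*(1/9125)*(-4273) = -2544 - 4273/82125 = -208930273/82125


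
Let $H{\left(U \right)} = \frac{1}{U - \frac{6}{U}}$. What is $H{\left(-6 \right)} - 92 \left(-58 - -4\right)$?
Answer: $\frac{24839}{5} \approx 4967.8$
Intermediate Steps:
$H{\left(-6 \right)} - 92 \left(-58 - -4\right) = - \frac{6}{-6 + \left(-6\right)^{2}} - 92 \left(-58 - -4\right) = - \frac{6}{-6 + 36} - 92 \left(-58 + 4\right) = - \frac{6}{30} - -4968 = \left(-6\right) \frac{1}{30} + 4968 = - \frac{1}{5} + 4968 = \frac{24839}{5}$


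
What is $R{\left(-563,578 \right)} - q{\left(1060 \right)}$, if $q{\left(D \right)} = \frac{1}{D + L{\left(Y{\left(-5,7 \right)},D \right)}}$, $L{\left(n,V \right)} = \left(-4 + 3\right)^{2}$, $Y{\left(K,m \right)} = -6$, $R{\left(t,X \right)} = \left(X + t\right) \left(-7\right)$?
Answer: $- \frac{111406}{1061} \approx -105.0$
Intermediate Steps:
$R{\left(t,X \right)} = - 7 X - 7 t$
$L{\left(n,V \right)} = 1$ ($L{\left(n,V \right)} = \left(-1\right)^{2} = 1$)
$q{\left(D \right)} = \frac{1}{1 + D}$ ($q{\left(D \right)} = \frac{1}{D + 1} = \frac{1}{1 + D}$)
$R{\left(-563,578 \right)} - q{\left(1060 \right)} = \left(\left(-7\right) 578 - -3941\right) - \frac{1}{1 + 1060} = \left(-4046 + 3941\right) - \frac{1}{1061} = -105 - \frac{1}{1061} = - \frac{111406}{1061}$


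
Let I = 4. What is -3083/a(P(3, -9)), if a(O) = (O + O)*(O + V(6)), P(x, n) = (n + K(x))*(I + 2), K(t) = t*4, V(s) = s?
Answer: -3083/864 ≈ -3.5683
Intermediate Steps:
K(t) = 4*t
P(x, n) = 6*n + 24*x (P(x, n) = (n + 4*x)*(4 + 2) = (n + 4*x)*6 = 6*n + 24*x)
a(O) = 2*O*(6 + O) (a(O) = (O + O)*(O + 6) = (2*O)*(6 + O) = 2*O*(6 + O))
-3083/a(P(3, -9)) = -3083*1/(2*(6 + (6*(-9) + 24*3))*(6*(-9) + 24*3)) = -3083*1/(2*(-54 + 72)*(6 + (-54 + 72))) = -3083*1/(36*(6 + 18)) = -3083/(2*18*24) = -3083/864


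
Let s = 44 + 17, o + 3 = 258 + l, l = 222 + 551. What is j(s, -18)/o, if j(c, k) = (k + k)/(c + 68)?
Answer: -3/11051 ≈ -0.00027147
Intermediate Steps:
l = 773
o = 1028 (o = -3 + (258 + 773) = -3 + 1031 = 1028)
s = 61
j(c, k) = 2*k/(68 + c) (j(c, k) = (2*k)/(68 + c) = 2*k/(68 + c))
j(s, -18)/o = (2*(-18)/(68 + 61))/1028 = (2*(-18)/129)*(1/1028) = (2*(-18)*(1/129))*(1/1028) = -12/43*1/1028 = -3/11051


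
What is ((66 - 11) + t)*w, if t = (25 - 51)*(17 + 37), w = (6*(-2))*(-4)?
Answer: -64752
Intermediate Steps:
w = 48 (w = -12*(-4) = 48)
t = -1404 (t = -26*54 = -1404)
((66 - 11) + t)*w = ((66 - 11) - 1404)*48 = (55 - 1404)*48 = -1349*48 = -64752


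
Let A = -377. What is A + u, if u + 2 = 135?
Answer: -244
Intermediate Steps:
u = 133 (u = -2 + 135 = 133)
A + u = -377 + 133 = -244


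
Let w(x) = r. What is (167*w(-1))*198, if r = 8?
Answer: 264528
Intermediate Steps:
w(x) = 8
(167*w(-1))*198 = (167*8)*198 = 1336*198 = 264528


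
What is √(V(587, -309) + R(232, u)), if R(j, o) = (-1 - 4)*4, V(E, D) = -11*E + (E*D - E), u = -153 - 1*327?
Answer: I*√188447 ≈ 434.1*I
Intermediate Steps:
u = -480 (u = -153 - 327 = -480)
V(E, D) = -12*E + D*E (V(E, D) = -11*E + (D*E - E) = -11*E + (-E + D*E) = -12*E + D*E)
R(j, o) = -20 (R(j, o) = -5*4 = -20)
√(V(587, -309) + R(232, u)) = √(587*(-12 - 309) - 20) = √(587*(-321) - 20) = √(-188427 - 20) = √(-188447) = I*√188447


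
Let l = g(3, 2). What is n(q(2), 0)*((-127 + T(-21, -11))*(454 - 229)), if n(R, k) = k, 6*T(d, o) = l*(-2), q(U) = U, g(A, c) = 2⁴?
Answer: 0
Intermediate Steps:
g(A, c) = 16
l = 16
T(d, o) = -16/3 (T(d, o) = (16*(-2))/6 = (⅙)*(-32) = -16/3)
n(q(2), 0)*((-127 + T(-21, -11))*(454 - 229)) = 0*((-127 - 16/3)*(454 - 229)) = 0*(-397/3*225) = 0*(-29775) = 0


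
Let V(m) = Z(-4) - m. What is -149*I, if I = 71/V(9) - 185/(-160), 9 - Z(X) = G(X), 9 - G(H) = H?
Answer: 266859/416 ≈ 641.49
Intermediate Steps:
G(H) = 9 - H
Z(X) = X (Z(X) = 9 - (9 - X) = 9 + (-9 + X) = X)
V(m) = -4 - m
I = -1791/416 (I = 71/(-4 - 1*9) - 185/(-160) = 71/(-4 - 9) - 185*(-1/160) = 71/(-13) + 37/32 = 71*(-1/13) + 37/32 = -71/13 + 37/32 = -1791/416 ≈ -4.3053)
-149*I = -149*(-1791/416) = 266859/416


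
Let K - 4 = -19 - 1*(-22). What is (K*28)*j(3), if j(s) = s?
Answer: 588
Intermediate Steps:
K = 7 (K = 4 + (-19 - 1*(-22)) = 4 + (-19 + 22) = 4 + 3 = 7)
(K*28)*j(3) = (7*28)*3 = 196*3 = 588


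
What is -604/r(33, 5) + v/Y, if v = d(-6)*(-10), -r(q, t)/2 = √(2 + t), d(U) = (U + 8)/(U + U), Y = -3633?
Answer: -5/10899 + 302*√7/7 ≈ 114.14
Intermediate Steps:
d(U) = (8 + U)/(2*U) (d(U) = (8 + U)/((2*U)) = (8 + U)*(1/(2*U)) = (8 + U)/(2*U))
r(q, t) = -2*√(2 + t)
v = 5/3 (v = ((½)*(8 - 6)/(-6))*(-10) = ((½)*(-⅙)*2)*(-10) = -⅙*(-10) = 5/3 ≈ 1.6667)
-604/r(33, 5) + v/Y = -604*(-1/(2*√(2 + 5))) + (5/3)/(-3633) = -604*(-√7/14) + (5/3)*(-1/3633) = -(-302)*√7/7 - 5/10899 = 302*√7/7 - 5/10899 = -5/10899 + 302*√7/7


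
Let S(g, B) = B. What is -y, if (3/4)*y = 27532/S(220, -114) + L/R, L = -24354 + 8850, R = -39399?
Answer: 721977208/2245743 ≈ 321.49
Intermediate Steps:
L = -15504
y = -721977208/2245743 (y = 4*(27532/(-114) - 15504/(-39399))/3 = 4*(27532*(-1/114) - 15504*(-1/39399))/3 = 4*(-13766/57 + 5168/13133)/3 = (4/3)*(-180494302/748581) = -721977208/2245743 ≈ -321.49)
-y = -1*(-721977208/2245743) = 721977208/2245743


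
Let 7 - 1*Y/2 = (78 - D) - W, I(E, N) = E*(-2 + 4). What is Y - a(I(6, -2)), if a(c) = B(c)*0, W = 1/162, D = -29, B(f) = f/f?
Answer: -16199/81 ≈ -199.99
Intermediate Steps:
B(f) = 1
I(E, N) = 2*E (I(E, N) = E*2 = 2*E)
W = 1/162 ≈ 0.0061728
a(c) = 0 (a(c) = 1*0 = 0)
Y = -16199/81 (Y = 14 - 2*((78 - 1*(-29)) - 1*1/162) = 14 - 2*((78 + 29) - 1/162) = 14 - 2*(107 - 1/162) = 14 - 2*17333/162 = 14 - 17333/81 = -16199/81 ≈ -199.99)
Y - a(I(6, -2)) = -16199/81 - 1*0 = -16199/81 + 0 = -16199/81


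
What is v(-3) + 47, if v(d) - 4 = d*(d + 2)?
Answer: 54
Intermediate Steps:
v(d) = 4 + d*(2 + d) (v(d) = 4 + d*(d + 2) = 4 + d*(2 + d))
v(-3) + 47 = (4 + (-3)² + 2*(-3)) + 47 = (4 + 9 - 6) + 47 = 7 + 47 = 54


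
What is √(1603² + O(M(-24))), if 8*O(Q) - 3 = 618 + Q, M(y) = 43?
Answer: 2*√642423 ≈ 1603.0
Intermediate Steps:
O(Q) = 621/8 + Q/8 (O(Q) = 3/8 + (618 + Q)/8 = 3/8 + (309/4 + Q/8) = 621/8 + Q/8)
√(1603² + O(M(-24))) = √(1603² + (621/8 + (⅛)*43)) = √(2569609 + (621/8 + 43/8)) = √(2569609 + 83) = √2569692 = 2*√642423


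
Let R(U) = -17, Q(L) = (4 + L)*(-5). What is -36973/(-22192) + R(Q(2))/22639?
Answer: 836654483/502404688 ≈ 1.6653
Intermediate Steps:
Q(L) = -20 - 5*L
-36973/(-22192) + R(Q(2))/22639 = -36973/(-22192) - 17/22639 = -36973*(-1/22192) - 17*1/22639 = 36973/22192 - 17/22639 = 836654483/502404688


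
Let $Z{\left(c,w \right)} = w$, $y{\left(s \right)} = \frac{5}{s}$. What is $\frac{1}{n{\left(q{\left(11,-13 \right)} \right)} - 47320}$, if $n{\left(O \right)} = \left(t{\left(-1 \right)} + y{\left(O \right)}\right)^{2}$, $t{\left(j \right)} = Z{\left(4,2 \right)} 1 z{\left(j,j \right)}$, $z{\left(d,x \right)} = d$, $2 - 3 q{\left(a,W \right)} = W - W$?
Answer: $- \frac{4}{189159} \approx -2.1146 \cdot 10^{-5}$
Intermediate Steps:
$q{\left(a,W \right)} = \frac{2}{3}$ ($q{\left(a,W \right)} = \frac{2}{3} - \frac{W - W}{3} = \frac{2}{3} - 0 = \frac{2}{3} + 0 = \frac{2}{3}$)
$t{\left(j \right)} = 2 j$ ($t{\left(j \right)} = 2 \cdot 1 j = 2 j$)
$n{\left(O \right)} = \left(-2 + \frac{5}{O}\right)^{2}$ ($n{\left(O \right)} = \left(2 \left(-1\right) + \frac{5}{O}\right)^{2} = \left(-2 + \frac{5}{O}\right)^{2}$)
$\frac{1}{n{\left(q{\left(11,-13 \right)} \right)} - 47320} = \frac{1}{\frac{\left(-5 + 2 \cdot \frac{2}{3}\right)^{2}}{\frac{4}{9}} - 47320} = \frac{1}{\frac{9 \left(-5 + \frac{4}{3}\right)^{2}}{4} - 47320} = \frac{1}{\frac{9 \left(- \frac{11}{3}\right)^{2}}{4} - 47320} = \frac{1}{\frac{9}{4} \cdot \frac{121}{9} - 47320} = \frac{1}{\frac{121}{4} - 47320} = \frac{1}{- \frac{189159}{4}} = - \frac{4}{189159}$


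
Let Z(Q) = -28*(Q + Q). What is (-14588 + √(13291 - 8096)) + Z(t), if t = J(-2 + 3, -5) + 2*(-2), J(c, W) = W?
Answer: -14084 + √5195 ≈ -14012.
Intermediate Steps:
t = -9 (t = -5 + 2*(-2) = -5 - 4 = -9)
Z(Q) = -56*Q
(-14588 + √(13291 - 8096)) + Z(t) = (-14588 + √(13291 - 8096)) - 56*(-9) = (-14588 + √5195) + 504 = -14084 + √5195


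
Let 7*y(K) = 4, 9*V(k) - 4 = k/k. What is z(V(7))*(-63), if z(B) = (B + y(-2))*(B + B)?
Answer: -710/9 ≈ -78.889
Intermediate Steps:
V(k) = 5/9 (V(k) = 4/9 + (k/k)/9 = 4/9 + (⅑)*1 = 4/9 + ⅑ = 5/9)
y(K) = 4/7 (y(K) = (⅐)*4 = 4/7)
z(B) = 2*B*(4/7 + B) (z(B) = (B + 4/7)*(B + B) = (4/7 + B)*(2*B) = 2*B*(4/7 + B))
z(V(7))*(-63) = ((2/7)*(5/9)*(4 + 7*(5/9)))*(-63) = ((2/7)*(5/9)*(4 + 35/9))*(-63) = ((2/7)*(5/9)*(71/9))*(-63) = (710/567)*(-63) = -710/9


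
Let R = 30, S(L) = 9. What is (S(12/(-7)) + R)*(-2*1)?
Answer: -78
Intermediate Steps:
(S(12/(-7)) + R)*(-2*1) = (9 + 30)*(-2*1) = 39*(-2) = -78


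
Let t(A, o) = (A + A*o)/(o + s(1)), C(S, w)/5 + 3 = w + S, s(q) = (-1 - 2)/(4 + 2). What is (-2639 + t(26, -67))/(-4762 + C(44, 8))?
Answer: 117611/203265 ≈ 0.57861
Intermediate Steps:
s(q) = -½ (s(q) = -3/6 = -3*⅙ = -½)
C(S, w) = -15 + 5*S + 5*w (C(S, w) = -15 + 5*(w + S) = -15 + 5*(S + w) = -15 + (5*S + 5*w) = -15 + 5*S + 5*w)
t(A, o) = (A + A*o)/(-½ + o) (t(A, o) = (A + A*o)/(o - ½) = (A + A*o)/(-½ + o))
(-2639 + t(26, -67))/(-4762 + C(44, 8)) = (-2639 + 2*26*(1 - 67)/(-1 + 2*(-67)))/(-4762 + (-15 + 5*44 + 5*8)) = (-2639 + 2*26*(-66)/(-1 - 134))/(-4762 + (-15 + 220 + 40)) = (-2639 + 2*26*(-66)/(-135))/(-4762 + 245) = (-2639 + 2*26*(-1/135)*(-66))/(-4517) = (-2639 + 1144/45)*(-1/4517) = -117611/45*(-1/4517) = 117611/203265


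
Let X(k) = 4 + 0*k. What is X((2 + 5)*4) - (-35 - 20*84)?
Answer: 1719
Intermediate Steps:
X(k) = 4 (X(k) = 4 + 0 = 4)
X((2 + 5)*4) - (-35 - 20*84) = 4 - (-35 - 20*84) = 4 - (-35 - 1680) = 4 - 1*(-1715) = 4 + 1715 = 1719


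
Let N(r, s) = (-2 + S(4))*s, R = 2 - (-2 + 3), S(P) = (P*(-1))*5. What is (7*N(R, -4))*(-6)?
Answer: -3696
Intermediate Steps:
S(P) = -5*P (S(P) = -P*5 = -5*P)
R = 1 (R = 2 - 1*1 = 2 - 1 = 1)
N(r, s) = -22*s (N(r, s) = (-2 - 5*4)*s = (-2 - 20)*s = -22*s)
(7*N(R, -4))*(-6) = (7*(-22*(-4)))*(-6) = (7*88)*(-6) = 616*(-6) = -3696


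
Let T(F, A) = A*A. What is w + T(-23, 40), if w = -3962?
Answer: -2362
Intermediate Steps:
T(F, A) = A**2
w + T(-23, 40) = -3962 + 40**2 = -3962 + 1600 = -2362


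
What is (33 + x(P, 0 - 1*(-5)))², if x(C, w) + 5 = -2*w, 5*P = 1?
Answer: 324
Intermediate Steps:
P = ⅕ (P = (⅕)*1 = ⅕ ≈ 0.20000)
x(C, w) = -5 - 2*w
(33 + x(P, 0 - 1*(-5)))² = (33 + (-5 - 2*(0 - 1*(-5))))² = (33 + (-5 - 2*(0 + 5)))² = (33 + (-5 - 2*5))² = (33 + (-5 - 10))² = (33 - 15)² = 18² = 324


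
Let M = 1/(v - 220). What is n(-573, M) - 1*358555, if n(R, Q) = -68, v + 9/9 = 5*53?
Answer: -358623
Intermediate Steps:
v = 264 (v = -1 + 5*53 = -1 + 265 = 264)
M = 1/44 (M = 1/(264 - 220) = 1/44 ≈ 0.022727)
n(-573, M) - 1*358555 = -68 - 1*358555 = -68 - 358555 = -358623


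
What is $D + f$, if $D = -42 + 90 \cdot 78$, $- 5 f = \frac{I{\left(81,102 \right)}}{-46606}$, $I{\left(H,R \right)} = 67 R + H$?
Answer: $\frac{325218051}{46606} \approx 6978.0$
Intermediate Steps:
$I{\left(H,R \right)} = H + 67 R$
$f = \frac{1383}{46606}$ ($f = - \frac{\left(81 + 67 \cdot 102\right) \frac{1}{-46606}}{5} = - \frac{\left(81 + 6834\right) \left(- \frac{1}{46606}\right)}{5} = - \frac{6915 \left(- \frac{1}{46606}\right)}{5} = \left(- \frac{1}{5}\right) \left(- \frac{6915}{46606}\right) = \frac{1383}{46606} \approx 0.029674$)
$D = 6978$ ($D = -42 + 7020 = 6978$)
$D + f = 6978 + \frac{1383}{46606} = \frac{325218051}{46606}$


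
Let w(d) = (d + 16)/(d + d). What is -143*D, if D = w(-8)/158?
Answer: 143/316 ≈ 0.45253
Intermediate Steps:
w(d) = (16 + d)/(2*d) (w(d) = (16 + d)/((2*d)) = (16 + d)*(1/(2*d)) = (16 + d)/(2*d))
D = -1/316 (D = ((½)*(16 - 8)/(-8))/158 = ((½)*(-⅛)*8)*(1/158) = -½*1/158 = -1/316 ≈ -0.0031646)
-143*D = -143*(-1/316) = 143/316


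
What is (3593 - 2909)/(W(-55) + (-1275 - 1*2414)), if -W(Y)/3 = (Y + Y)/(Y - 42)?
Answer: -66348/358163 ≈ -0.18525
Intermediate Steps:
W(Y) = -6*Y/(-42 + Y) (W(Y) = -3*(Y + Y)/(Y - 42) = -3*2*Y/(-42 + Y) = -6*Y/(-42 + Y))
(3593 - 2909)/(W(-55) + (-1275 - 1*2414)) = (3593 - 2909)/(-6*(-55)/(-42 - 55) + (-1275 - 1*2414)) = 684/(-6*(-55)/(-97) + (-1275 - 2414)) = 684/(-6*(-55)*(-1/97) - 3689) = 684/(-330/97 - 3689) = 684/(-358163/97) = 684*(-97/358163) = -66348/358163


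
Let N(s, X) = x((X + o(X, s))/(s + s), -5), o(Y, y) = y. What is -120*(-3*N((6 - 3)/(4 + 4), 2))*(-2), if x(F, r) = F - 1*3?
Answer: -120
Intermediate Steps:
x(F, r) = -3 + F (x(F, r) = F - 3 = -3 + F)
N(s, X) = -3 + (X + s)/(2*s) (N(s, X) = -3 + (X + s)/(s + s) = -3 + (X + s)/((2*s)) = -3 + (X + s)*(1/(2*s)) = -3 + (X + s)/(2*s))
-120*(-3*N((6 - 3)/(4 + 4), 2))*(-2) = -120*(-3*(2 - 5*(6 - 3)/(4 + 4))/(2*((6 - 3)/(4 + 4))))*(-2) = -120*(-3*(2 - 15/8)/(2*(3/8)))*(-2) = -120*(-3*(2 - 15/8)/(2*(3*(1/8))))*(-2) = -120*(-3*(2 - 5*3/8)/(2*3/8))*(-2) = -120*(-3*8*(2 - 15/8)/(2*3))*(-2) = -120*(-3*8/(2*3*8))*(-2) = -120*(-3*1/6)*(-2) = -(-60)*(-2) = -120*1 = -120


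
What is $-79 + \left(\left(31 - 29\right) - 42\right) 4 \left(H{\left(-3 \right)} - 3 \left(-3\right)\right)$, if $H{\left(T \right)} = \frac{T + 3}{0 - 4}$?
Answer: $-1519$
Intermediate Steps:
$H{\left(T \right)} = - \frac{3}{4} - \frac{T}{4}$ ($H{\left(T \right)} = \frac{3 + T}{-4} = \left(3 + T\right) \left(- \frac{1}{4}\right) = - \frac{3}{4} - \frac{T}{4}$)
$-79 + \left(\left(31 - 29\right) - 42\right) 4 \left(H{\left(-3 \right)} - 3 \left(-3\right)\right) = -79 + \left(\left(31 - 29\right) - 42\right) 4 \left(\left(- \frac{3}{4} - - \frac{3}{4}\right) - 3 \left(-3\right)\right) = -79 + \left(2 - 42\right) 4 \left(\left(- \frac{3}{4} + \frac{3}{4}\right) - -9\right) = -79 - 40 \cdot 4 \left(0 + 9\right) = -79 - 40 \cdot 4 \cdot 9 = -79 - 1440 = -1519$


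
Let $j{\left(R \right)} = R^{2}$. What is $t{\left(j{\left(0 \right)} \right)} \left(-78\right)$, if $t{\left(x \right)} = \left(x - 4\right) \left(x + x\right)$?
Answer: $0$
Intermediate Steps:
$t{\left(x \right)} = 2 x \left(-4 + x\right)$ ($t{\left(x \right)} = \left(-4 + x\right) 2 x = 2 x \left(-4 + x\right)$)
$t{\left(j{\left(0 \right)} \right)} \left(-78\right) = 2 \cdot 0^{2} \left(-4 + 0^{2}\right) \left(-78\right) = 2 \cdot 0 \left(-4 + 0\right) \left(-78\right) = 2 \cdot 0 \left(-4\right) \left(-78\right) = 0 \left(-78\right) = 0$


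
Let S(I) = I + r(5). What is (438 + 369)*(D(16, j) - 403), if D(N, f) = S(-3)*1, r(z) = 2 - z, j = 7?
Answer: -330063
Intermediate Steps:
S(I) = -3 + I (S(I) = I + (2 - 1*5) = I + (2 - 5) = I - 3 = -3 + I)
D(N, f) = -6 (D(N, f) = (-3 - 3)*1 = -6*1 = -6)
(438 + 369)*(D(16, j) - 403) = (438 + 369)*(-6 - 403) = 807*(-409) = -330063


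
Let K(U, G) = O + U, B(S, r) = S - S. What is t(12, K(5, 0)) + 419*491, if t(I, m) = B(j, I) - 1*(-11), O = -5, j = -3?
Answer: 205740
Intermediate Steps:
B(S, r) = 0
K(U, G) = -5 + U
t(I, m) = 11 (t(I, m) = 0 - 1*(-11) = 0 + 11 = 11)
t(12, K(5, 0)) + 419*491 = 11 + 419*491 = 11 + 205729 = 205740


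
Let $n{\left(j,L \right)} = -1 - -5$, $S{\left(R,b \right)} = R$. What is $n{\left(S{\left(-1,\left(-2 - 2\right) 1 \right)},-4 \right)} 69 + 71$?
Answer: $347$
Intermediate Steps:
$n{\left(j,L \right)} = 4$ ($n{\left(j,L \right)} = -1 + 5 = 4$)
$n{\left(S{\left(-1,\left(-2 - 2\right) 1 \right)},-4 \right)} 69 + 71 = 4 \cdot 69 + 71 = 276 + 71 = 347$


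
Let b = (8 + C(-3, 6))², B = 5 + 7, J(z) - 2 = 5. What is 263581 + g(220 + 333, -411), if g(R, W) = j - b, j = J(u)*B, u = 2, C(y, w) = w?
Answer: 263469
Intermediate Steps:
J(z) = 7 (J(z) = 2 + 5 = 7)
B = 12
b = 196 (b = (8 + 6)² = 14² = 196)
j = 84 (j = 7*12 = 84)
g(R, W) = -112 (g(R, W) = 84 - 1*196 = 84 - 196 = -112)
263581 + g(220 + 333, -411) = 263581 - 112 = 263469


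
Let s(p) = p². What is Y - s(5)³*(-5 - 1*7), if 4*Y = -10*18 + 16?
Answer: 187459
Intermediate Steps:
Y = -41 (Y = (-10*18 + 16)/4 = (-180 + 16)/4 = (¼)*(-164) = -41)
Y - s(5)³*(-5 - 1*7) = -41 - (5²)³*(-5 - 1*7) = -41 - 25³*(-5 - 7) = -41 - 15625*(-12) = -41 - 1*(-187500) = -41 + 187500 = 187459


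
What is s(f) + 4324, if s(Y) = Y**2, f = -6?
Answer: 4360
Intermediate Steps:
s(f) + 4324 = (-6)**2 + 4324 = 36 + 4324 = 4360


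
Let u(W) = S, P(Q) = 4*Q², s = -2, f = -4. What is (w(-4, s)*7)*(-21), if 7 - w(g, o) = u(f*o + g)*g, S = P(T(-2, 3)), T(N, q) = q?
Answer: -22197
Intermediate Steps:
S = 36 (S = 4*3² = 4*9 = 36)
u(W) = 36
w(g, o) = 7 - 36*g
(w(-4, s)*7)*(-21) = ((7 - 36*(-4))*7)*(-21) = ((7 + 144)*7)*(-21) = (151*7)*(-21) = 1057*(-21) = -22197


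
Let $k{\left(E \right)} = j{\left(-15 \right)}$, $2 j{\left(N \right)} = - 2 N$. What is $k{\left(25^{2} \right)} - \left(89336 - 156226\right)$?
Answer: $66905$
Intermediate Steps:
$j{\left(N \right)} = - N$ ($j{\left(N \right)} = \frac{\left(-2\right) N}{2} = - N$)
$k{\left(E \right)} = 15$ ($k{\left(E \right)} = \left(-1\right) \left(-15\right) = 15$)
$k{\left(25^{2} \right)} - \left(89336 - 156226\right) = 15 - \left(89336 - 156226\right) = 15 - -66890 = 15 + 66890 = 66905$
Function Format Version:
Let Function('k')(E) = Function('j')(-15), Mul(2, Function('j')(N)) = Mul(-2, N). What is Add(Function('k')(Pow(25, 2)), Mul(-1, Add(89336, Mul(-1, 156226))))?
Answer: 66905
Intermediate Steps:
Function('j')(N) = Mul(-1, N) (Function('j')(N) = Mul(Rational(1, 2), Mul(-2, N)) = Mul(-1, N))
Function('k')(E) = 15 (Function('k')(E) = Mul(-1, -15) = 15)
Add(Function('k')(Pow(25, 2)), Mul(-1, Add(89336, Mul(-1, 156226)))) = Add(15, Mul(-1, Add(89336, Mul(-1, 156226)))) = Add(15, Mul(-1, Add(89336, -156226))) = Add(15, Mul(-1, -66890)) = Add(15, 66890) = 66905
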